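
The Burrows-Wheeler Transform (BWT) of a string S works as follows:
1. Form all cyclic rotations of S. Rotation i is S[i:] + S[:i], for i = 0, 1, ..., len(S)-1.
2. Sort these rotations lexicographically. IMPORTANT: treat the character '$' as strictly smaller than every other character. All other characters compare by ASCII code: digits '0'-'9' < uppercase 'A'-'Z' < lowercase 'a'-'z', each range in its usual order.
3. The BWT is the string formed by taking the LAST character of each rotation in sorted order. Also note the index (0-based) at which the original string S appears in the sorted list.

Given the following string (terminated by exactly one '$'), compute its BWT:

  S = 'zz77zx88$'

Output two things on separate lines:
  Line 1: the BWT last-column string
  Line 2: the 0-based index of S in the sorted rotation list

All 9 rotations (rotation i = S[i:]+S[:i]):
  rot[0] = zz77zx88$
  rot[1] = z77zx88$z
  rot[2] = 77zx88$zz
  rot[3] = 7zx88$zz7
  rot[4] = zx88$zz77
  rot[5] = x88$zz77z
  rot[6] = 88$zz77zx
  rot[7] = 8$zz77zx8
  rot[8] = $zz77zx88
Sorted (with $ < everything):
  sorted[0] = $zz77zx88  (last char: '8')
  sorted[1] = 77zx88$zz  (last char: 'z')
  sorted[2] = 7zx88$zz7  (last char: '7')
  sorted[3] = 8$zz77zx8  (last char: '8')
  sorted[4] = 88$zz77zx  (last char: 'x')
  sorted[5] = x88$zz77z  (last char: 'z')
  sorted[6] = z77zx88$z  (last char: 'z')
  sorted[7] = zx88$zz77  (last char: '7')
  sorted[8] = zz77zx88$  (last char: '$')
Last column: 8z78xzz7$
Original string S is at sorted index 8

Answer: 8z78xzz7$
8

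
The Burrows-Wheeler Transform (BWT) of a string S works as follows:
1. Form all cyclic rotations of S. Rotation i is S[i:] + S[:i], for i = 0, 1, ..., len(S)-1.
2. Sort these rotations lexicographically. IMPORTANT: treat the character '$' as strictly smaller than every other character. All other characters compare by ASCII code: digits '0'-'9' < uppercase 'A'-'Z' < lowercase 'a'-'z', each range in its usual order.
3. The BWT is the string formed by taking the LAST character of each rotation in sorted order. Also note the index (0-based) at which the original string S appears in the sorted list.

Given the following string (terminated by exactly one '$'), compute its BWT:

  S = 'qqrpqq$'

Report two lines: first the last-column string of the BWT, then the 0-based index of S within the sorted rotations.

All 7 rotations (rotation i = S[i:]+S[:i]):
  rot[0] = qqrpqq$
  rot[1] = qrpqq$q
  rot[2] = rpqq$qq
  rot[3] = pqq$qqr
  rot[4] = qq$qqrp
  rot[5] = q$qqrpq
  rot[6] = $qqrpqq
Sorted (with $ < everything):
  sorted[0] = $qqrpqq  (last char: 'q')
  sorted[1] = pqq$qqr  (last char: 'r')
  sorted[2] = q$qqrpq  (last char: 'q')
  sorted[3] = qq$qqrp  (last char: 'p')
  sorted[4] = qqrpqq$  (last char: '$')
  sorted[5] = qrpqq$q  (last char: 'q')
  sorted[6] = rpqq$qq  (last char: 'q')
Last column: qrqp$qq
Original string S is at sorted index 4

Answer: qrqp$qq
4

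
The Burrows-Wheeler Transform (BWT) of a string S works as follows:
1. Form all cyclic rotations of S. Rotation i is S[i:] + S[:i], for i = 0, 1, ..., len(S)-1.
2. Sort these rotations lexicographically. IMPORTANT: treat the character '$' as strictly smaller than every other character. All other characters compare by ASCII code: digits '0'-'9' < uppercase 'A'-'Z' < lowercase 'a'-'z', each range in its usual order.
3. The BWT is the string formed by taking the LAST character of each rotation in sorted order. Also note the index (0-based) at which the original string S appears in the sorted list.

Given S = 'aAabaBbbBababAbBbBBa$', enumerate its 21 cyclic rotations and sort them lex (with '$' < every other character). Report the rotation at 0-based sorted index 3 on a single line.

All 21 rotations (rotation i = S[i:]+S[:i]):
  rot[0] = aAabaBbbBababAbBbBBa$
  rot[1] = AabaBbbBababAbBbBBa$a
  rot[2] = abaBbbBababAbBbBBa$aA
  rot[3] = baBbbBababAbBbBBa$aAa
  rot[4] = aBbbBababAbBbBBa$aAab
  rot[5] = BbbBababAbBbBBa$aAaba
  rot[6] = bbBababAbBbBBa$aAabaB
  rot[7] = bBababAbBbBBa$aAabaBb
  rot[8] = BababAbBbBBa$aAabaBbb
  rot[9] = ababAbBbBBa$aAabaBbbB
  rot[10] = babAbBbBBa$aAabaBbbBa
  rot[11] = abAbBbBBa$aAabaBbbBab
  rot[12] = bAbBbBBa$aAabaBbbBaba
  rot[13] = AbBbBBa$aAabaBbbBabab
  rot[14] = bBbBBa$aAabaBbbBababA
  rot[15] = BbBBa$aAabaBbbBababAb
  rot[16] = bBBa$aAabaBbbBababAbB
  rot[17] = BBa$aAabaBbbBababAbBb
  rot[18] = Ba$aAabaBbbBababAbBbB
  rot[19] = a$aAabaBbbBababAbBbBB
  rot[20] = $aAabaBbbBababAbBbBBa
Sorted (with $ < everything):
  sorted[0] = $aAabaBbbBababAbBbBBa
  sorted[1] = AabaBbbBababAbBbBBa$a
  sorted[2] = AbBbBBa$aAabaBbbBabab
  sorted[3] = BBa$aAabaBbbBababAbBb
  sorted[4] = Ba$aAabaBbbBababAbBbB
  sorted[5] = BababAbBbBBa$aAabaBbb
  sorted[6] = BbBBa$aAabaBbbBababAb
  sorted[7] = BbbBababAbBbBBa$aAaba
  sorted[8] = a$aAabaBbbBababAbBbBB
  sorted[9] = aAabaBbbBababAbBbBBa$
  sorted[10] = aBbbBababAbBbBBa$aAab
  sorted[11] = abAbBbBBa$aAabaBbbBab
  sorted[12] = abaBbbBababAbBbBBa$aA
  sorted[13] = ababAbBbBBa$aAabaBbbB
  sorted[14] = bAbBbBBa$aAabaBbbBaba
  sorted[15] = bBBa$aAabaBbbBababAbB
  sorted[16] = bBababAbBbBBa$aAabaBb
  sorted[17] = bBbBBa$aAabaBbbBababA
  sorted[18] = baBbbBababAbBbBBa$aAa
  sorted[19] = babAbBbBBa$aAabaBbbBa
  sorted[20] = bbBababAbBbBBa$aAabaB
sorted[3] = BBa$aAabaBbbBababAbBb

Answer: BBa$aAabaBbbBababAbBb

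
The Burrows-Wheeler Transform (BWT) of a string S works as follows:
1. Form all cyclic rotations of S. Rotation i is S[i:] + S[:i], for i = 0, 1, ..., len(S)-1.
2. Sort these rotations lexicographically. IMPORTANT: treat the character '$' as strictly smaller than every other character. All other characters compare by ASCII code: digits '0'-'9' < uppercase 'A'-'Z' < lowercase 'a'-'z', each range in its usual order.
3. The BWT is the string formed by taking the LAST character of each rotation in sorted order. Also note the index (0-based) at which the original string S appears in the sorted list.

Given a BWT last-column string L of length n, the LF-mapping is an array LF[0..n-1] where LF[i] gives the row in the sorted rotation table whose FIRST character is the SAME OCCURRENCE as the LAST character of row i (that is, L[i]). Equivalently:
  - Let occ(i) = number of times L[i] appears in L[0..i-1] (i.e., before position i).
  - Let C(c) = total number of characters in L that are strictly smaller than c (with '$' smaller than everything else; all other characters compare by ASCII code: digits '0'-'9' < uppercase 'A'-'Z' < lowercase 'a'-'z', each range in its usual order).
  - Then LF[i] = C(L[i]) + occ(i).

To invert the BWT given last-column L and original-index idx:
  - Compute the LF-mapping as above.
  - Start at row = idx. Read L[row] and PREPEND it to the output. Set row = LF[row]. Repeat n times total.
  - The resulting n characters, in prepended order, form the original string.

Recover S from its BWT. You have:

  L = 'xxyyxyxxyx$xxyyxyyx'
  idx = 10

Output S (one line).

LF mapping: 1 2 11 12 3 13 4 5 14 6 0 7 8 15 16 9 17 18 10
Walk LF starting at row 10, prepending L[row]:
  step 1: row=10, L[10]='$', prepend. Next row=LF[10]=0
  step 2: row=0, L[0]='x', prepend. Next row=LF[0]=1
  step 3: row=1, L[1]='x', prepend. Next row=LF[1]=2
  step 4: row=2, L[2]='y', prepend. Next row=LF[2]=11
  step 5: row=11, L[11]='x', prepend. Next row=LF[11]=7
  step 6: row=7, L[7]='x', prepend. Next row=LF[7]=5
  step 7: row=5, L[5]='y', prepend. Next row=LF[5]=13
  step 8: row=13, L[13]='y', prepend. Next row=LF[13]=15
  step 9: row=15, L[15]='x', prepend. Next row=LF[15]=9
  step 10: row=9, L[9]='x', prepend. Next row=LF[9]=6
  step 11: row=6, L[6]='x', prepend. Next row=LF[6]=4
  step 12: row=4, L[4]='x', prepend. Next row=LF[4]=3
  step 13: row=3, L[3]='y', prepend. Next row=LF[3]=12
  step 14: row=12, L[12]='x', prepend. Next row=LF[12]=8
  step 15: row=8, L[8]='y', prepend. Next row=LF[8]=14
  step 16: row=14, L[14]='y', prepend. Next row=LF[14]=16
  step 17: row=16, L[16]='y', prepend. Next row=LF[16]=17
  step 18: row=17, L[17]='y', prepend. Next row=LF[17]=18
  step 19: row=18, L[18]='x', prepend. Next row=LF[18]=10
Reversed output: xyyyyxyxxxxyyxxyxx$

Answer: xyyyyxyxxxxyyxxyxx$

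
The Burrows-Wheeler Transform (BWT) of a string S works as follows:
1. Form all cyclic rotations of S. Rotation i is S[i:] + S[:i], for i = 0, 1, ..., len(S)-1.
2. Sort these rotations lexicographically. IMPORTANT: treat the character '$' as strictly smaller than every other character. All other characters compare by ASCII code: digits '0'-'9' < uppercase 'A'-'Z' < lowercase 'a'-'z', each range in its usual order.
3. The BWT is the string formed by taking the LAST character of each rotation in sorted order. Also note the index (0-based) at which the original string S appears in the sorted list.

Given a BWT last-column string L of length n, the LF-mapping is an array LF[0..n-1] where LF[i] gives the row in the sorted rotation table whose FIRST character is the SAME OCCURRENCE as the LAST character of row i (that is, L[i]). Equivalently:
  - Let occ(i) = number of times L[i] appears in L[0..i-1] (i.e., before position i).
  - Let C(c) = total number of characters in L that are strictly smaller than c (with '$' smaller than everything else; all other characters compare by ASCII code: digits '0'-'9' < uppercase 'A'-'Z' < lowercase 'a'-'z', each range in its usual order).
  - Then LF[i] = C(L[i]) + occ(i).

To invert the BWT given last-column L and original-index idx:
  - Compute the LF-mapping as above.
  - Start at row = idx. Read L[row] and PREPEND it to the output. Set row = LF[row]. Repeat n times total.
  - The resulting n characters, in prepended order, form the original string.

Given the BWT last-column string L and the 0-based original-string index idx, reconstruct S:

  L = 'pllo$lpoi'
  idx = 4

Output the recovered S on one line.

Answer: lollipop$

Derivation:
LF mapping: 7 2 3 5 0 4 8 6 1
Walk LF starting at row 4, prepending L[row]:
  step 1: row=4, L[4]='$', prepend. Next row=LF[4]=0
  step 2: row=0, L[0]='p', prepend. Next row=LF[0]=7
  step 3: row=7, L[7]='o', prepend. Next row=LF[7]=6
  step 4: row=6, L[6]='p', prepend. Next row=LF[6]=8
  step 5: row=8, L[8]='i', prepend. Next row=LF[8]=1
  step 6: row=1, L[1]='l', prepend. Next row=LF[1]=2
  step 7: row=2, L[2]='l', prepend. Next row=LF[2]=3
  step 8: row=3, L[3]='o', prepend. Next row=LF[3]=5
  step 9: row=5, L[5]='l', prepend. Next row=LF[5]=4
Reversed output: lollipop$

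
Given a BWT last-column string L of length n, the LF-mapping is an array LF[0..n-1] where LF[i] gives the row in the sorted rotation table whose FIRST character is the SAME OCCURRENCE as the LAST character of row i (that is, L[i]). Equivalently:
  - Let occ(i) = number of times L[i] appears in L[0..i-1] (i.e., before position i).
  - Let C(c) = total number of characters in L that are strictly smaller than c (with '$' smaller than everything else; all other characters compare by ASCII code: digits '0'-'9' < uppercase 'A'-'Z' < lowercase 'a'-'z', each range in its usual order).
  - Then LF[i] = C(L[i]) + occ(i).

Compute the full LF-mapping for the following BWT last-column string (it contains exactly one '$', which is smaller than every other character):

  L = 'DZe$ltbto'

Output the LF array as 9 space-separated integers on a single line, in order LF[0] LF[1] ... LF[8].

Answer: 1 2 4 0 5 7 3 8 6

Derivation:
Char counts: '$':1, 'D':1, 'Z':1, 'b':1, 'e':1, 'l':1, 'o':1, 't':2
C (first-col start): C('$')=0, C('D')=1, C('Z')=2, C('b')=3, C('e')=4, C('l')=5, C('o')=6, C('t')=7
L[0]='D': occ=0, LF[0]=C('D')+0=1+0=1
L[1]='Z': occ=0, LF[1]=C('Z')+0=2+0=2
L[2]='e': occ=0, LF[2]=C('e')+0=4+0=4
L[3]='$': occ=0, LF[3]=C('$')+0=0+0=0
L[4]='l': occ=0, LF[4]=C('l')+0=5+0=5
L[5]='t': occ=0, LF[5]=C('t')+0=7+0=7
L[6]='b': occ=0, LF[6]=C('b')+0=3+0=3
L[7]='t': occ=1, LF[7]=C('t')+1=7+1=8
L[8]='o': occ=0, LF[8]=C('o')+0=6+0=6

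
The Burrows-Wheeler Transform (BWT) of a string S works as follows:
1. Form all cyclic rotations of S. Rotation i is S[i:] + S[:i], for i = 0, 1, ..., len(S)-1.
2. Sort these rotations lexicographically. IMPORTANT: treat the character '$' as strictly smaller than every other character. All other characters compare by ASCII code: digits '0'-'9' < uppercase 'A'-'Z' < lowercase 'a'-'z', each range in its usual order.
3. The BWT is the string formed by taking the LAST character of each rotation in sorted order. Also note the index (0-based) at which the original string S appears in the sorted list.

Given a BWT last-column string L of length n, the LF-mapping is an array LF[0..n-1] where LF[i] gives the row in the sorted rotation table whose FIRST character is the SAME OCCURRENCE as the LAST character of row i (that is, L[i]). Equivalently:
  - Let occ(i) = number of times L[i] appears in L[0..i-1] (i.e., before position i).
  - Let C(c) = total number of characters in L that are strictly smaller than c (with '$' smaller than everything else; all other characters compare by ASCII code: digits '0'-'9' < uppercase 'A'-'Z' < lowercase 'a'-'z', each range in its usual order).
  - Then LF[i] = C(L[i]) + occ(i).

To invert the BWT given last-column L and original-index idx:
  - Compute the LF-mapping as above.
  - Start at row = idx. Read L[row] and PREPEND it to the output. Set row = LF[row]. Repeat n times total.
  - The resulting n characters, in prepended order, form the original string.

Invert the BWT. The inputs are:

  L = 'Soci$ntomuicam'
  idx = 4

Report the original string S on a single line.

LF mapping: 1 10 3 5 0 9 12 11 7 13 6 4 2 8
Walk LF starting at row 4, prepending L[row]:
  step 1: row=4, L[4]='$', prepend. Next row=LF[4]=0
  step 2: row=0, L[0]='S', prepend. Next row=LF[0]=1
  step 3: row=1, L[1]='o', prepend. Next row=LF[1]=10
  step 4: row=10, L[10]='i', prepend. Next row=LF[10]=6
  step 5: row=6, L[6]='t', prepend. Next row=LF[6]=12
  step 6: row=12, L[12]='a', prepend. Next row=LF[12]=2
  step 7: row=2, L[2]='c', prepend. Next row=LF[2]=3
  step 8: row=3, L[3]='i', prepend. Next row=LF[3]=5
  step 9: row=5, L[5]='n', prepend. Next row=LF[5]=9
  step 10: row=9, L[9]='u', prepend. Next row=LF[9]=13
  step 11: row=13, L[13]='m', prepend. Next row=LF[13]=8
  step 12: row=8, L[8]='m', prepend. Next row=LF[8]=7
  step 13: row=7, L[7]='o', prepend. Next row=LF[7]=11
  step 14: row=11, L[11]='c', prepend. Next row=LF[11]=4
Reversed output: communicatioS$

Answer: communicatioS$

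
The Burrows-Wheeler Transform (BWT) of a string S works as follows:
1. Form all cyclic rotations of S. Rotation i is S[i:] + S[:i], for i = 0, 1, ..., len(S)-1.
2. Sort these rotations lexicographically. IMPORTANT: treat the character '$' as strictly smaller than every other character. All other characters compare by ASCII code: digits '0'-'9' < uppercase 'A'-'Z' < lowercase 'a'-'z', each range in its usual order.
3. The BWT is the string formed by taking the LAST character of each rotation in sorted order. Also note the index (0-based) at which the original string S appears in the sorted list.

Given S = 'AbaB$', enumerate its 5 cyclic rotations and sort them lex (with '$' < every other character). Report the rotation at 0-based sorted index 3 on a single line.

Answer: aB$Ab

Derivation:
All 5 rotations (rotation i = S[i:]+S[:i]):
  rot[0] = AbaB$
  rot[1] = baB$A
  rot[2] = aB$Ab
  rot[3] = B$Aba
  rot[4] = $AbaB
Sorted (with $ < everything):
  sorted[0] = $AbaB
  sorted[1] = AbaB$
  sorted[2] = B$Aba
  sorted[3] = aB$Ab
  sorted[4] = baB$A
sorted[3] = aB$Ab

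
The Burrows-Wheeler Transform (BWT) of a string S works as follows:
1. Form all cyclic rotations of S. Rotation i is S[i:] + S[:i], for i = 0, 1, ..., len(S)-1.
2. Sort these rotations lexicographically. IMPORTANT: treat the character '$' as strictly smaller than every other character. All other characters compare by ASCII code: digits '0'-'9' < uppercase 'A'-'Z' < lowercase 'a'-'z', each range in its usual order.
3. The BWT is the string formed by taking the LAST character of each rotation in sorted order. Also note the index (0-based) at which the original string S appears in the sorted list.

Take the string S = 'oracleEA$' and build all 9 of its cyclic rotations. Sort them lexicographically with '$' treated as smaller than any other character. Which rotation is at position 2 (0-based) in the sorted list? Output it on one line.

All 9 rotations (rotation i = S[i:]+S[:i]):
  rot[0] = oracleEA$
  rot[1] = racleEA$o
  rot[2] = acleEA$or
  rot[3] = cleEA$ora
  rot[4] = leEA$orac
  rot[5] = eEA$oracl
  rot[6] = EA$oracle
  rot[7] = A$oracleE
  rot[8] = $oracleEA
Sorted (with $ < everything):
  sorted[0] = $oracleEA
  sorted[1] = A$oracleE
  sorted[2] = EA$oracle
  sorted[3] = acleEA$or
  sorted[4] = cleEA$ora
  sorted[5] = eEA$oracl
  sorted[6] = leEA$orac
  sorted[7] = oracleEA$
  sorted[8] = racleEA$o
sorted[2] = EA$oracle

Answer: EA$oracle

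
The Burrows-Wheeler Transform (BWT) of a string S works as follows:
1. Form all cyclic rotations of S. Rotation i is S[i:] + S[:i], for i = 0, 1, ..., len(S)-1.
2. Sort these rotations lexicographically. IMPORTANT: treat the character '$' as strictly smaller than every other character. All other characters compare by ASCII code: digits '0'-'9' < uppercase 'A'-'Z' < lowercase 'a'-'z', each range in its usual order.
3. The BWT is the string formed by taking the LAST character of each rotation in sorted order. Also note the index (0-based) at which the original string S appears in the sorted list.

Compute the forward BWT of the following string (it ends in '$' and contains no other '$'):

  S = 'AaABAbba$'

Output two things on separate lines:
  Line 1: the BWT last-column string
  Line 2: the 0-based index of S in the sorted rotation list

All 9 rotations (rotation i = S[i:]+S[:i]):
  rot[0] = AaABAbba$
  rot[1] = aABAbba$A
  rot[2] = ABAbba$Aa
  rot[3] = BAbba$AaA
  rot[4] = Abba$AaAB
  rot[5] = bba$AaABA
  rot[6] = ba$AaABAb
  rot[7] = a$AaABAbb
  rot[8] = $AaABAbba
Sorted (with $ < everything):
  sorted[0] = $AaABAbba  (last char: 'a')
  sorted[1] = ABAbba$Aa  (last char: 'a')
  sorted[2] = AaABAbba$  (last char: '$')
  sorted[3] = Abba$AaAB  (last char: 'B')
  sorted[4] = BAbba$AaA  (last char: 'A')
  sorted[5] = a$AaABAbb  (last char: 'b')
  sorted[6] = aABAbba$A  (last char: 'A')
  sorted[7] = ba$AaABAb  (last char: 'b')
  sorted[8] = bba$AaABA  (last char: 'A')
Last column: aa$BAbAbA
Original string S is at sorted index 2

Answer: aa$BAbAbA
2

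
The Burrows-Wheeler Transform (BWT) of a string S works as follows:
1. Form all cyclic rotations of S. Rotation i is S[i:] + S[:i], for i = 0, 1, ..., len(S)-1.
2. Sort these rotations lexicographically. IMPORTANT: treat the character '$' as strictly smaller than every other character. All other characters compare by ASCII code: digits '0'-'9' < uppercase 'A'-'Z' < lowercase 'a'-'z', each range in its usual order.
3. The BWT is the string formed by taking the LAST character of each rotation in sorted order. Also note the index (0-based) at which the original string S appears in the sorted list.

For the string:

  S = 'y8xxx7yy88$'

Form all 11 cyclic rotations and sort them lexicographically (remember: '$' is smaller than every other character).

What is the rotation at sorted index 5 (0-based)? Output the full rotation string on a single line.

All 11 rotations (rotation i = S[i:]+S[:i]):
  rot[0] = y8xxx7yy88$
  rot[1] = 8xxx7yy88$y
  rot[2] = xxx7yy88$y8
  rot[3] = xx7yy88$y8x
  rot[4] = x7yy88$y8xx
  rot[5] = 7yy88$y8xxx
  rot[6] = yy88$y8xxx7
  rot[7] = y88$y8xxx7y
  rot[8] = 88$y8xxx7yy
  rot[9] = 8$y8xxx7yy8
  rot[10] = $y8xxx7yy88
Sorted (with $ < everything):
  sorted[0] = $y8xxx7yy88
  sorted[1] = 7yy88$y8xxx
  sorted[2] = 8$y8xxx7yy8
  sorted[3] = 88$y8xxx7yy
  sorted[4] = 8xxx7yy88$y
  sorted[5] = x7yy88$y8xx
  sorted[6] = xx7yy88$y8x
  sorted[7] = xxx7yy88$y8
  sorted[8] = y88$y8xxx7y
  sorted[9] = y8xxx7yy88$
  sorted[10] = yy88$y8xxx7
sorted[5] = x7yy88$y8xx

Answer: x7yy88$y8xx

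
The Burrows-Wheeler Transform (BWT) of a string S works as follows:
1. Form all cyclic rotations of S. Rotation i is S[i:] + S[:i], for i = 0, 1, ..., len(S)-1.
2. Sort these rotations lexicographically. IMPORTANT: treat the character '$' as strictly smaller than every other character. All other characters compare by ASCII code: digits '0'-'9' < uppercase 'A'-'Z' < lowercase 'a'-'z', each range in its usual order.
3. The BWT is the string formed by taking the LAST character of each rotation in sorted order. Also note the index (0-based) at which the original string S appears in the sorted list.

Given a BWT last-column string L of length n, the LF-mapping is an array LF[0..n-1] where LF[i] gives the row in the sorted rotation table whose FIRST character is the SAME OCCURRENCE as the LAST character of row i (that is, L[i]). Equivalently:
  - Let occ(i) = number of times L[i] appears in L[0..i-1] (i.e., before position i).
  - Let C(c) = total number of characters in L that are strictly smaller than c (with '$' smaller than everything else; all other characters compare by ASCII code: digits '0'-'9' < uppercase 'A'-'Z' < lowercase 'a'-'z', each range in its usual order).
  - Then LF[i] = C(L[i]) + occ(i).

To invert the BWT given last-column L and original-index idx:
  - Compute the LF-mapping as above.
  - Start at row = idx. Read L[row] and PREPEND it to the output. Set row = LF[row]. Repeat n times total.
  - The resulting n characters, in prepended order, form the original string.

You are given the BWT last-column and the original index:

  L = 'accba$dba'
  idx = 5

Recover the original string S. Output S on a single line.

Answer: bcabadca$

Derivation:
LF mapping: 1 6 7 4 2 0 8 5 3
Walk LF starting at row 5, prepending L[row]:
  step 1: row=5, L[5]='$', prepend. Next row=LF[5]=0
  step 2: row=0, L[0]='a', prepend. Next row=LF[0]=1
  step 3: row=1, L[1]='c', prepend. Next row=LF[1]=6
  step 4: row=6, L[6]='d', prepend. Next row=LF[6]=8
  step 5: row=8, L[8]='a', prepend. Next row=LF[8]=3
  step 6: row=3, L[3]='b', prepend. Next row=LF[3]=4
  step 7: row=4, L[4]='a', prepend. Next row=LF[4]=2
  step 8: row=2, L[2]='c', prepend. Next row=LF[2]=7
  step 9: row=7, L[7]='b', prepend. Next row=LF[7]=5
Reversed output: bcabadca$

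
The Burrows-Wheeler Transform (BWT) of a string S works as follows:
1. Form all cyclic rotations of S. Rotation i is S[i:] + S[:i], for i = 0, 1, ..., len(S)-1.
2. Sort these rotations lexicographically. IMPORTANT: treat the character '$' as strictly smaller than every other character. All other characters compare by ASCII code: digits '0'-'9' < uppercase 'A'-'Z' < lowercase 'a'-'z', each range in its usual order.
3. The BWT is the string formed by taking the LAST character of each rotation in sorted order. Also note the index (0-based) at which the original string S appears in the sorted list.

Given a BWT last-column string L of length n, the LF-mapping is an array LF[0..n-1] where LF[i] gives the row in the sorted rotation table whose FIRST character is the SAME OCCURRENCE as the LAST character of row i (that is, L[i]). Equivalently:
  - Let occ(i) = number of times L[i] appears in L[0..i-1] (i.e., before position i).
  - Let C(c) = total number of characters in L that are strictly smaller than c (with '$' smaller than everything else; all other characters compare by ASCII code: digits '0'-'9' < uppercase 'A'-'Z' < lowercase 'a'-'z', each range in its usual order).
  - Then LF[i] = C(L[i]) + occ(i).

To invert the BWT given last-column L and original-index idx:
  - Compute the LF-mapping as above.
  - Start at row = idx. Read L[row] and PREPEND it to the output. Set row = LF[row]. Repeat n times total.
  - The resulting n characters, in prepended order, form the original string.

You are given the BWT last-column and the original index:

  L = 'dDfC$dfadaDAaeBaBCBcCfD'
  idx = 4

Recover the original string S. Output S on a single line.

Answer: BdDAaCfBaceaaDDffCdCBd$

Derivation:
LF mapping: 16 8 20 5 0 17 21 11 18 12 9 1 13 19 2 14 3 6 4 15 7 22 10
Walk LF starting at row 4, prepending L[row]:
  step 1: row=4, L[4]='$', prepend. Next row=LF[4]=0
  step 2: row=0, L[0]='d', prepend. Next row=LF[0]=16
  step 3: row=16, L[16]='B', prepend. Next row=LF[16]=3
  step 4: row=3, L[3]='C', prepend. Next row=LF[3]=5
  step 5: row=5, L[5]='d', prepend. Next row=LF[5]=17
  step 6: row=17, L[17]='C', prepend. Next row=LF[17]=6
  step 7: row=6, L[6]='f', prepend. Next row=LF[6]=21
  step 8: row=21, L[21]='f', prepend. Next row=LF[21]=22
  step 9: row=22, L[22]='D', prepend. Next row=LF[22]=10
  step 10: row=10, L[10]='D', prepend. Next row=LF[10]=9
  step 11: row=9, L[9]='a', prepend. Next row=LF[9]=12
  step 12: row=12, L[12]='a', prepend. Next row=LF[12]=13
  step 13: row=13, L[13]='e', prepend. Next row=LF[13]=19
  step 14: row=19, L[19]='c', prepend. Next row=LF[19]=15
  step 15: row=15, L[15]='a', prepend. Next row=LF[15]=14
  step 16: row=14, L[14]='B', prepend. Next row=LF[14]=2
  step 17: row=2, L[2]='f', prepend. Next row=LF[2]=20
  step 18: row=20, L[20]='C', prepend. Next row=LF[20]=7
  step 19: row=7, L[7]='a', prepend. Next row=LF[7]=11
  step 20: row=11, L[11]='A', prepend. Next row=LF[11]=1
  step 21: row=1, L[1]='D', prepend. Next row=LF[1]=8
  step 22: row=8, L[8]='d', prepend. Next row=LF[8]=18
  step 23: row=18, L[18]='B', prepend. Next row=LF[18]=4
Reversed output: BdDAaCfBaceaaDDffCdCBd$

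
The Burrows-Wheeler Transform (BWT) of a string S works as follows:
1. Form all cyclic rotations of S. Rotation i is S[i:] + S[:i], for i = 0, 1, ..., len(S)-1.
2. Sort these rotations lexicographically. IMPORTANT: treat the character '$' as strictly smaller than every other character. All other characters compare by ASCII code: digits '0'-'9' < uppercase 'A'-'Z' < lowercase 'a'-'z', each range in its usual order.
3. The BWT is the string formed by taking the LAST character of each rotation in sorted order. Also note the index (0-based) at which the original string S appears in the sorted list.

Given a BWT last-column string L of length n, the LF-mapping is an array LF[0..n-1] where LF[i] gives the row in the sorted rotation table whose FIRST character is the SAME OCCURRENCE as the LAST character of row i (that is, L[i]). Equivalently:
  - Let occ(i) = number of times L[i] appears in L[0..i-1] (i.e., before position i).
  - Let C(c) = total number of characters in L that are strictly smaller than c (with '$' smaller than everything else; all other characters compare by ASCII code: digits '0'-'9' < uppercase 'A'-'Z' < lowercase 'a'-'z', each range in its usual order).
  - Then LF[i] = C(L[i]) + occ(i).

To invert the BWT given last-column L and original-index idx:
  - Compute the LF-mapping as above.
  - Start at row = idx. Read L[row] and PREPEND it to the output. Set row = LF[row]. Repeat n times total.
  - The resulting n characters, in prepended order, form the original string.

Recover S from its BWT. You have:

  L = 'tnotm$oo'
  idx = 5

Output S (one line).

Answer: otonmot$

Derivation:
LF mapping: 6 2 3 7 1 0 4 5
Walk LF starting at row 5, prepending L[row]:
  step 1: row=5, L[5]='$', prepend. Next row=LF[5]=0
  step 2: row=0, L[0]='t', prepend. Next row=LF[0]=6
  step 3: row=6, L[6]='o', prepend. Next row=LF[6]=4
  step 4: row=4, L[4]='m', prepend. Next row=LF[4]=1
  step 5: row=1, L[1]='n', prepend. Next row=LF[1]=2
  step 6: row=2, L[2]='o', prepend. Next row=LF[2]=3
  step 7: row=3, L[3]='t', prepend. Next row=LF[3]=7
  step 8: row=7, L[7]='o', prepend. Next row=LF[7]=5
Reversed output: otonmot$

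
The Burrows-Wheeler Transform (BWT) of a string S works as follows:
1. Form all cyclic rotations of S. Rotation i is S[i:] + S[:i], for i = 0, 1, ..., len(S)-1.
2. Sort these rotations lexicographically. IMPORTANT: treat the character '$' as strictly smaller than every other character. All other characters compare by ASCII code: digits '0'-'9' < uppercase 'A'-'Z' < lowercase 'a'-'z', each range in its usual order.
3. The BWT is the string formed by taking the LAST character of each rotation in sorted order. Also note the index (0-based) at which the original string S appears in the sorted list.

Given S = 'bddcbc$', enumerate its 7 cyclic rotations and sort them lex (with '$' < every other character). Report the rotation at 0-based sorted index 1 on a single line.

Answer: bc$bddc

Derivation:
All 7 rotations (rotation i = S[i:]+S[:i]):
  rot[0] = bddcbc$
  rot[1] = ddcbc$b
  rot[2] = dcbc$bd
  rot[3] = cbc$bdd
  rot[4] = bc$bddc
  rot[5] = c$bddcb
  rot[6] = $bddcbc
Sorted (with $ < everything):
  sorted[0] = $bddcbc
  sorted[1] = bc$bddc
  sorted[2] = bddcbc$
  sorted[3] = c$bddcb
  sorted[4] = cbc$bdd
  sorted[5] = dcbc$bd
  sorted[6] = ddcbc$b
sorted[1] = bc$bddc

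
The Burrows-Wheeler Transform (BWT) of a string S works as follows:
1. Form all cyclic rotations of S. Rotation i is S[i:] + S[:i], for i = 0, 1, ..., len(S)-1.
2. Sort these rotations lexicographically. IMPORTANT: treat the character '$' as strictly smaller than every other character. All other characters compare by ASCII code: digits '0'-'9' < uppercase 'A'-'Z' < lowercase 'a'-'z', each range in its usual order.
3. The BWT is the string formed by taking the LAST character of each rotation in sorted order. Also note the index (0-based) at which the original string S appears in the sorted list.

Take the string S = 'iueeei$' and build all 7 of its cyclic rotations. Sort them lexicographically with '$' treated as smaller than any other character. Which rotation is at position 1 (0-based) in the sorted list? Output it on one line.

Answer: eeei$iu

Derivation:
All 7 rotations (rotation i = S[i:]+S[:i]):
  rot[0] = iueeei$
  rot[1] = ueeei$i
  rot[2] = eeei$iu
  rot[3] = eei$iue
  rot[4] = ei$iuee
  rot[5] = i$iueee
  rot[6] = $iueeei
Sorted (with $ < everything):
  sorted[0] = $iueeei
  sorted[1] = eeei$iu
  sorted[2] = eei$iue
  sorted[3] = ei$iuee
  sorted[4] = i$iueee
  sorted[5] = iueeei$
  sorted[6] = ueeei$i
sorted[1] = eeei$iu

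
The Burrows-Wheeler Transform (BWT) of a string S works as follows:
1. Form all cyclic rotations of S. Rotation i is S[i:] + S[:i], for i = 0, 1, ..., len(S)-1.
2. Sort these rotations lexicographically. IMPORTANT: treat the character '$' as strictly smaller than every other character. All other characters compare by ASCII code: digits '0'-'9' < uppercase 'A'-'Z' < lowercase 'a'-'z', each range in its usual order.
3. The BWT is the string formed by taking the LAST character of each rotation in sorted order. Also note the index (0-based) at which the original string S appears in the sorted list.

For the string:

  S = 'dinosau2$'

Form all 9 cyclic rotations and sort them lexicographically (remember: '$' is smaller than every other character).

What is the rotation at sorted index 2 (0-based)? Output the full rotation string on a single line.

All 9 rotations (rotation i = S[i:]+S[:i]):
  rot[0] = dinosau2$
  rot[1] = inosau2$d
  rot[2] = nosau2$di
  rot[3] = osau2$din
  rot[4] = sau2$dino
  rot[5] = au2$dinos
  rot[6] = u2$dinosa
  rot[7] = 2$dinosau
  rot[8] = $dinosau2
Sorted (with $ < everything):
  sorted[0] = $dinosau2
  sorted[1] = 2$dinosau
  sorted[2] = au2$dinos
  sorted[3] = dinosau2$
  sorted[4] = inosau2$d
  sorted[5] = nosau2$di
  sorted[6] = osau2$din
  sorted[7] = sau2$dino
  sorted[8] = u2$dinosa
sorted[2] = au2$dinos

Answer: au2$dinos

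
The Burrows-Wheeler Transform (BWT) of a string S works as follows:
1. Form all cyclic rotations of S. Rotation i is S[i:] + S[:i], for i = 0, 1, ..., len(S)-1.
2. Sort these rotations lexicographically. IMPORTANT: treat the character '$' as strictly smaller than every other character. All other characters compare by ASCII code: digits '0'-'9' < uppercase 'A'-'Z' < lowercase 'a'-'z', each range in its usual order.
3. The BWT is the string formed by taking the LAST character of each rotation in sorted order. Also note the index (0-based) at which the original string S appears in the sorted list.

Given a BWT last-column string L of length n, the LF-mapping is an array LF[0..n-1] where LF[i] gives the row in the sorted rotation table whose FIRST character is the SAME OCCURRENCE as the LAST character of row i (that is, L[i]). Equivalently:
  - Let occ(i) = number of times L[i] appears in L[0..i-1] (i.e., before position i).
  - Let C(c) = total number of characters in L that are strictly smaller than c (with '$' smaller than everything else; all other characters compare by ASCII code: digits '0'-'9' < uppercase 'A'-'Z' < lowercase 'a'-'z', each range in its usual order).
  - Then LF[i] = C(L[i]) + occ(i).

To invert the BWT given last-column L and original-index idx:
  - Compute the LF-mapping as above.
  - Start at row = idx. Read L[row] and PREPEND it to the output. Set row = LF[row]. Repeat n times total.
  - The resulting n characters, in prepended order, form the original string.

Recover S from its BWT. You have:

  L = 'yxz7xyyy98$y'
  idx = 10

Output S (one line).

LF mapping: 6 4 11 1 5 7 8 9 3 2 0 10
Walk LF starting at row 10, prepending L[row]:
  step 1: row=10, L[10]='$', prepend. Next row=LF[10]=0
  step 2: row=0, L[0]='y', prepend. Next row=LF[0]=6
  step 3: row=6, L[6]='y', prepend. Next row=LF[6]=8
  step 4: row=8, L[8]='9', prepend. Next row=LF[8]=3
  step 5: row=3, L[3]='7', prepend. Next row=LF[3]=1
  step 6: row=1, L[1]='x', prepend. Next row=LF[1]=4
  step 7: row=4, L[4]='x', prepend. Next row=LF[4]=5
  step 8: row=5, L[5]='y', prepend. Next row=LF[5]=7
  step 9: row=7, L[7]='y', prepend. Next row=LF[7]=9
  step 10: row=9, L[9]='8', prepend. Next row=LF[9]=2
  step 11: row=2, L[2]='z', prepend. Next row=LF[2]=11
  step 12: row=11, L[11]='y', prepend. Next row=LF[11]=10
Reversed output: yz8yyxx79yy$

Answer: yz8yyxx79yy$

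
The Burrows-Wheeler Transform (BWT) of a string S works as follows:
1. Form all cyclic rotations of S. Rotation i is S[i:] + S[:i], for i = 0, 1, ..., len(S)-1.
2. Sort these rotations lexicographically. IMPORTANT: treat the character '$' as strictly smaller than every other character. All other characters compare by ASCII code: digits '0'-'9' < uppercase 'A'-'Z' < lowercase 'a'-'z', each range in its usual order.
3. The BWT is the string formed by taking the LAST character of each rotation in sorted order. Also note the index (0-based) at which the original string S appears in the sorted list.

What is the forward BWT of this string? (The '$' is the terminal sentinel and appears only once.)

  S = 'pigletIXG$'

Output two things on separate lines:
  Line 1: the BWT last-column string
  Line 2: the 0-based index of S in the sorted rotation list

All 10 rotations (rotation i = S[i:]+S[:i]):
  rot[0] = pigletIXG$
  rot[1] = igletIXG$p
  rot[2] = gletIXG$pi
  rot[3] = letIXG$pig
  rot[4] = etIXG$pigl
  rot[5] = tIXG$pigle
  rot[6] = IXG$piglet
  rot[7] = XG$pigletI
  rot[8] = G$pigletIX
  rot[9] = $pigletIXG
Sorted (with $ < everything):
  sorted[0] = $pigletIXG  (last char: 'G')
  sorted[1] = G$pigletIX  (last char: 'X')
  sorted[2] = IXG$piglet  (last char: 't')
  sorted[3] = XG$pigletI  (last char: 'I')
  sorted[4] = etIXG$pigl  (last char: 'l')
  sorted[5] = gletIXG$pi  (last char: 'i')
  sorted[6] = igletIXG$p  (last char: 'p')
  sorted[7] = letIXG$pig  (last char: 'g')
  sorted[8] = pigletIXG$  (last char: '$')
  sorted[9] = tIXG$pigle  (last char: 'e')
Last column: GXtIlipg$e
Original string S is at sorted index 8

Answer: GXtIlipg$e
8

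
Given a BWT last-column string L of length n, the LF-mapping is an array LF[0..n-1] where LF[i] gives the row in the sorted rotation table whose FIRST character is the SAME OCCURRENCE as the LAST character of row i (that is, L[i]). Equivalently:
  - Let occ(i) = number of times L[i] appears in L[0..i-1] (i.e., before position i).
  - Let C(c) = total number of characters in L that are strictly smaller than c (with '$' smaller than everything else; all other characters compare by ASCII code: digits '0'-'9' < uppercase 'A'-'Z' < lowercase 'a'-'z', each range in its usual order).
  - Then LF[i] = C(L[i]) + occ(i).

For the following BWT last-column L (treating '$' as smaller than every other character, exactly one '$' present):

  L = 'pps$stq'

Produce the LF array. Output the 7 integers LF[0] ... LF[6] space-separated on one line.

Answer: 1 2 4 0 5 6 3

Derivation:
Char counts: '$':1, 'p':2, 'q':1, 's':2, 't':1
C (first-col start): C('$')=0, C('p')=1, C('q')=3, C('s')=4, C('t')=6
L[0]='p': occ=0, LF[0]=C('p')+0=1+0=1
L[1]='p': occ=1, LF[1]=C('p')+1=1+1=2
L[2]='s': occ=0, LF[2]=C('s')+0=4+0=4
L[3]='$': occ=0, LF[3]=C('$')+0=0+0=0
L[4]='s': occ=1, LF[4]=C('s')+1=4+1=5
L[5]='t': occ=0, LF[5]=C('t')+0=6+0=6
L[6]='q': occ=0, LF[6]=C('q')+0=3+0=3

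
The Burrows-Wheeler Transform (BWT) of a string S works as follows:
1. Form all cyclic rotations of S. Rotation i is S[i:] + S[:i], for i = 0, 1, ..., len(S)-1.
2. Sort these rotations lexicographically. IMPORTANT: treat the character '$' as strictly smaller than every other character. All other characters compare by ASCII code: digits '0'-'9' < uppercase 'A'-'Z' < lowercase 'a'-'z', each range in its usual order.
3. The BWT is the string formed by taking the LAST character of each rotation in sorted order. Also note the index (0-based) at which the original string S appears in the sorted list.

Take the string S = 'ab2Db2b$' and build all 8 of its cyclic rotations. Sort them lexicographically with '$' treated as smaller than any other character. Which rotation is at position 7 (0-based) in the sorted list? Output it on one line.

All 8 rotations (rotation i = S[i:]+S[:i]):
  rot[0] = ab2Db2b$
  rot[1] = b2Db2b$a
  rot[2] = 2Db2b$ab
  rot[3] = Db2b$ab2
  rot[4] = b2b$ab2D
  rot[5] = 2b$ab2Db
  rot[6] = b$ab2Db2
  rot[7] = $ab2Db2b
Sorted (with $ < everything):
  sorted[0] = $ab2Db2b
  sorted[1] = 2Db2b$ab
  sorted[2] = 2b$ab2Db
  sorted[3] = Db2b$ab2
  sorted[4] = ab2Db2b$
  sorted[5] = b$ab2Db2
  sorted[6] = b2Db2b$a
  sorted[7] = b2b$ab2D
sorted[7] = b2b$ab2D

Answer: b2b$ab2D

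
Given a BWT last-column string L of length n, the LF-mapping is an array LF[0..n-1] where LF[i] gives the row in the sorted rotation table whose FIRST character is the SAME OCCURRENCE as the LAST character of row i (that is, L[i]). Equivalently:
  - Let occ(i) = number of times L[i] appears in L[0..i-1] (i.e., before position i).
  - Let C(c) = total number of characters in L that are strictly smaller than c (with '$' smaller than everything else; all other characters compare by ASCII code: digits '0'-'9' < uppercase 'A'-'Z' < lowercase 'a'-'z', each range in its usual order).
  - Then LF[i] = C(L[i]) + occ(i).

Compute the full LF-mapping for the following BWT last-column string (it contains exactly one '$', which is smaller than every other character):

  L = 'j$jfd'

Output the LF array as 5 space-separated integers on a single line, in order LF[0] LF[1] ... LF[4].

Char counts: '$':1, 'd':1, 'f':1, 'j':2
C (first-col start): C('$')=0, C('d')=1, C('f')=2, C('j')=3
L[0]='j': occ=0, LF[0]=C('j')+0=3+0=3
L[1]='$': occ=0, LF[1]=C('$')+0=0+0=0
L[2]='j': occ=1, LF[2]=C('j')+1=3+1=4
L[3]='f': occ=0, LF[3]=C('f')+0=2+0=2
L[4]='d': occ=0, LF[4]=C('d')+0=1+0=1

Answer: 3 0 4 2 1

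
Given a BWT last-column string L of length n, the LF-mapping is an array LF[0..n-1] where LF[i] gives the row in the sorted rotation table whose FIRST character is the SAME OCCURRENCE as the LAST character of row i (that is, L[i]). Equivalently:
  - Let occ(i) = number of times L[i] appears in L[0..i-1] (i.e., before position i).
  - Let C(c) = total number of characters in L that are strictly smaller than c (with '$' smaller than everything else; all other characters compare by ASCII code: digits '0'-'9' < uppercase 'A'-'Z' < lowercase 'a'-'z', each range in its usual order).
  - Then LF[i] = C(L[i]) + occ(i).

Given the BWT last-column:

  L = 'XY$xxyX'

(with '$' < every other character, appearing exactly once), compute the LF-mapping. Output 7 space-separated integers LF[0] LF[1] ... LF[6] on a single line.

Char counts: '$':1, 'X':2, 'Y':1, 'x':2, 'y':1
C (first-col start): C('$')=0, C('X')=1, C('Y')=3, C('x')=4, C('y')=6
L[0]='X': occ=0, LF[0]=C('X')+0=1+0=1
L[1]='Y': occ=0, LF[1]=C('Y')+0=3+0=3
L[2]='$': occ=0, LF[2]=C('$')+0=0+0=0
L[3]='x': occ=0, LF[3]=C('x')+0=4+0=4
L[4]='x': occ=1, LF[4]=C('x')+1=4+1=5
L[5]='y': occ=0, LF[5]=C('y')+0=6+0=6
L[6]='X': occ=1, LF[6]=C('X')+1=1+1=2

Answer: 1 3 0 4 5 6 2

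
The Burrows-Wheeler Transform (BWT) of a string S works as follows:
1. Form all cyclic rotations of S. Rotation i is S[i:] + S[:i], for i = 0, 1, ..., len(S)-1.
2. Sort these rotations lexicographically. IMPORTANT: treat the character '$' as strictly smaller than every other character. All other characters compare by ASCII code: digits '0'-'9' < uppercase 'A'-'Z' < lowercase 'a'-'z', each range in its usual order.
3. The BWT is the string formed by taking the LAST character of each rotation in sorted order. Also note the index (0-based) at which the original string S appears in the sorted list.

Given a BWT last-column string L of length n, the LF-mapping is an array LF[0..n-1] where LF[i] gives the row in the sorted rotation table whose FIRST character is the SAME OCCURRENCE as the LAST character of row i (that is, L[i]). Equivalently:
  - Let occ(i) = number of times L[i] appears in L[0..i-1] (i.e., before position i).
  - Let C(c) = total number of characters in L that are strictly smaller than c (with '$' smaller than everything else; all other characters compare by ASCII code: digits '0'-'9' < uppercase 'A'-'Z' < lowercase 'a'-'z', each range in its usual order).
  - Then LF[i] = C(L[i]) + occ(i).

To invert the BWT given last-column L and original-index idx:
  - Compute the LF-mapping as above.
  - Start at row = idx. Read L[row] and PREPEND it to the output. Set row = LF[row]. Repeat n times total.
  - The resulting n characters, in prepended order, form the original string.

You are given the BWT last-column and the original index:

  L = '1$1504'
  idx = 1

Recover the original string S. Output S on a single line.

Answer: 04511$

Derivation:
LF mapping: 2 0 3 5 1 4
Walk LF starting at row 1, prepending L[row]:
  step 1: row=1, L[1]='$', prepend. Next row=LF[1]=0
  step 2: row=0, L[0]='1', prepend. Next row=LF[0]=2
  step 3: row=2, L[2]='1', prepend. Next row=LF[2]=3
  step 4: row=3, L[3]='5', prepend. Next row=LF[3]=5
  step 5: row=5, L[5]='4', prepend. Next row=LF[5]=4
  step 6: row=4, L[4]='0', prepend. Next row=LF[4]=1
Reversed output: 04511$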